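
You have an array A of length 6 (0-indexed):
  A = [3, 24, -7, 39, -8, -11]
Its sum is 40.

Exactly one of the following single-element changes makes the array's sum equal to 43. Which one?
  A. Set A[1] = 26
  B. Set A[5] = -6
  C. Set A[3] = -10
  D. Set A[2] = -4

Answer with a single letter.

Option A: A[1] 24->26, delta=2, new_sum=40+(2)=42
Option B: A[5] -11->-6, delta=5, new_sum=40+(5)=45
Option C: A[3] 39->-10, delta=-49, new_sum=40+(-49)=-9
Option D: A[2] -7->-4, delta=3, new_sum=40+(3)=43 <-- matches target

Answer: D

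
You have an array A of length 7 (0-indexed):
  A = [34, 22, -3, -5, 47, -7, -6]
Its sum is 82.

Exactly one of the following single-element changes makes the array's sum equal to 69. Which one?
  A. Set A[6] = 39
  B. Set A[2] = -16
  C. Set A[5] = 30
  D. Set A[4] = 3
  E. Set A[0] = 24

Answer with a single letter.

Option A: A[6] -6->39, delta=45, new_sum=82+(45)=127
Option B: A[2] -3->-16, delta=-13, new_sum=82+(-13)=69 <-- matches target
Option C: A[5] -7->30, delta=37, new_sum=82+(37)=119
Option D: A[4] 47->3, delta=-44, new_sum=82+(-44)=38
Option E: A[0] 34->24, delta=-10, new_sum=82+(-10)=72

Answer: B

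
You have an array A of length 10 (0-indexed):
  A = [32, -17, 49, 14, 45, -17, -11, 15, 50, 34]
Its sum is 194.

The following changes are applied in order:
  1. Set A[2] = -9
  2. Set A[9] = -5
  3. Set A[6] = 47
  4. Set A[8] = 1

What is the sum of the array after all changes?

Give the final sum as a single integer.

Initial sum: 194
Change 1: A[2] 49 -> -9, delta = -58, sum = 136
Change 2: A[9] 34 -> -5, delta = -39, sum = 97
Change 3: A[6] -11 -> 47, delta = 58, sum = 155
Change 4: A[8] 50 -> 1, delta = -49, sum = 106

Answer: 106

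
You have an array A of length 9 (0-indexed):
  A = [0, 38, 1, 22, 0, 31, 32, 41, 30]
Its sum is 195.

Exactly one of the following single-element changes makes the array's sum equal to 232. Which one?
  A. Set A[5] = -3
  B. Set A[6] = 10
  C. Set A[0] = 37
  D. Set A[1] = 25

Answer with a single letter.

Option A: A[5] 31->-3, delta=-34, new_sum=195+(-34)=161
Option B: A[6] 32->10, delta=-22, new_sum=195+(-22)=173
Option C: A[0] 0->37, delta=37, new_sum=195+(37)=232 <-- matches target
Option D: A[1] 38->25, delta=-13, new_sum=195+(-13)=182

Answer: C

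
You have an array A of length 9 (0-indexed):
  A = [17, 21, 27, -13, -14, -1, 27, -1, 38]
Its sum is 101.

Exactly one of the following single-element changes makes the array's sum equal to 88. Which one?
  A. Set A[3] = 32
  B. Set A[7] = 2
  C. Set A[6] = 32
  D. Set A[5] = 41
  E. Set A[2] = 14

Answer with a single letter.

Answer: E

Derivation:
Option A: A[3] -13->32, delta=45, new_sum=101+(45)=146
Option B: A[7] -1->2, delta=3, new_sum=101+(3)=104
Option C: A[6] 27->32, delta=5, new_sum=101+(5)=106
Option D: A[5] -1->41, delta=42, new_sum=101+(42)=143
Option E: A[2] 27->14, delta=-13, new_sum=101+(-13)=88 <-- matches target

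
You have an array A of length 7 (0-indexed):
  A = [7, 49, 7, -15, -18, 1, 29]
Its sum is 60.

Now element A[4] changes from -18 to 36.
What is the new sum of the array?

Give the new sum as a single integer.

Answer: 114

Derivation:
Old value at index 4: -18
New value at index 4: 36
Delta = 36 - -18 = 54
New sum = old_sum + delta = 60 + (54) = 114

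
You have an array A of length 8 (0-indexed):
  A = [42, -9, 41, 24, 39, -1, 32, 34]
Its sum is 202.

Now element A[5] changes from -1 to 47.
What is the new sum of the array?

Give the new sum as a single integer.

Old value at index 5: -1
New value at index 5: 47
Delta = 47 - -1 = 48
New sum = old_sum + delta = 202 + (48) = 250

Answer: 250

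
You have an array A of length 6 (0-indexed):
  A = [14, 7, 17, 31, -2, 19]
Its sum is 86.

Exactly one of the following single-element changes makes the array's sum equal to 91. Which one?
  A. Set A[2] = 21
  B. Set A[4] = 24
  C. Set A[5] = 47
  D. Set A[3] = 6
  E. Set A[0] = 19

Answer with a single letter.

Option A: A[2] 17->21, delta=4, new_sum=86+(4)=90
Option B: A[4] -2->24, delta=26, new_sum=86+(26)=112
Option C: A[5] 19->47, delta=28, new_sum=86+(28)=114
Option D: A[3] 31->6, delta=-25, new_sum=86+(-25)=61
Option E: A[0] 14->19, delta=5, new_sum=86+(5)=91 <-- matches target

Answer: E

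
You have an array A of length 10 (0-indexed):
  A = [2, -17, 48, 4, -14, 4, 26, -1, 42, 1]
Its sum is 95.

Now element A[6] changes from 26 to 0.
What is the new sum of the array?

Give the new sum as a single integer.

Old value at index 6: 26
New value at index 6: 0
Delta = 0 - 26 = -26
New sum = old_sum + delta = 95 + (-26) = 69

Answer: 69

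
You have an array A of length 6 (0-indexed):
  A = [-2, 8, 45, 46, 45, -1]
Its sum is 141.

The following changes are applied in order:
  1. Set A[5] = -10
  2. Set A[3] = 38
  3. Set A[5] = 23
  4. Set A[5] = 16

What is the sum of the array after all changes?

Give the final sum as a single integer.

Initial sum: 141
Change 1: A[5] -1 -> -10, delta = -9, sum = 132
Change 2: A[3] 46 -> 38, delta = -8, sum = 124
Change 3: A[5] -10 -> 23, delta = 33, sum = 157
Change 4: A[5] 23 -> 16, delta = -7, sum = 150

Answer: 150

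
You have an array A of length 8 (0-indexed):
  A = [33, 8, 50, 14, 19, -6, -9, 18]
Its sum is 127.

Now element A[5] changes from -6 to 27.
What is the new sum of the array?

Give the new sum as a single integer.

Old value at index 5: -6
New value at index 5: 27
Delta = 27 - -6 = 33
New sum = old_sum + delta = 127 + (33) = 160

Answer: 160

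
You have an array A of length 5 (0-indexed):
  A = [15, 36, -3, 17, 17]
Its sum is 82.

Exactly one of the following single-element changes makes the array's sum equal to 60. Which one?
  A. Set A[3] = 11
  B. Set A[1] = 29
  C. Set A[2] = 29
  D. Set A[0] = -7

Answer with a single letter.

Answer: D

Derivation:
Option A: A[3] 17->11, delta=-6, new_sum=82+(-6)=76
Option B: A[1] 36->29, delta=-7, new_sum=82+(-7)=75
Option C: A[2] -3->29, delta=32, new_sum=82+(32)=114
Option D: A[0] 15->-7, delta=-22, new_sum=82+(-22)=60 <-- matches target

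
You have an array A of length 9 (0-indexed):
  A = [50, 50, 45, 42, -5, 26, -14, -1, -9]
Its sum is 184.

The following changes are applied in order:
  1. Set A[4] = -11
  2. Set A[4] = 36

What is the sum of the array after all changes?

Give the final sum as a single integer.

Answer: 225

Derivation:
Initial sum: 184
Change 1: A[4] -5 -> -11, delta = -6, sum = 178
Change 2: A[4] -11 -> 36, delta = 47, sum = 225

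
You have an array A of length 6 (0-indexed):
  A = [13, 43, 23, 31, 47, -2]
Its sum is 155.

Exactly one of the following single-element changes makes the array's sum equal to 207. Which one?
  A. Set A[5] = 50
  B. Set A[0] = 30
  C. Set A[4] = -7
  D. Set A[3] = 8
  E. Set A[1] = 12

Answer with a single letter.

Option A: A[5] -2->50, delta=52, new_sum=155+(52)=207 <-- matches target
Option B: A[0] 13->30, delta=17, new_sum=155+(17)=172
Option C: A[4] 47->-7, delta=-54, new_sum=155+(-54)=101
Option D: A[3] 31->8, delta=-23, new_sum=155+(-23)=132
Option E: A[1] 43->12, delta=-31, new_sum=155+(-31)=124

Answer: A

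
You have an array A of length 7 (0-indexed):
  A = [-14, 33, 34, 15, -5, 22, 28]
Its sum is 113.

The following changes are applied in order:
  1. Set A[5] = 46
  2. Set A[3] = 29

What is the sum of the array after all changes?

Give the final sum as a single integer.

Answer: 151

Derivation:
Initial sum: 113
Change 1: A[5] 22 -> 46, delta = 24, sum = 137
Change 2: A[3] 15 -> 29, delta = 14, sum = 151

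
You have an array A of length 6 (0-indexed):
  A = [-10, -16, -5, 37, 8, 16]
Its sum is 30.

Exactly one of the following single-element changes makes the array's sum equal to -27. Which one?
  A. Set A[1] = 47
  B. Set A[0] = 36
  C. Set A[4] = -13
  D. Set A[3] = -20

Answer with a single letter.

Answer: D

Derivation:
Option A: A[1] -16->47, delta=63, new_sum=30+(63)=93
Option B: A[0] -10->36, delta=46, new_sum=30+(46)=76
Option C: A[4] 8->-13, delta=-21, new_sum=30+(-21)=9
Option D: A[3] 37->-20, delta=-57, new_sum=30+(-57)=-27 <-- matches target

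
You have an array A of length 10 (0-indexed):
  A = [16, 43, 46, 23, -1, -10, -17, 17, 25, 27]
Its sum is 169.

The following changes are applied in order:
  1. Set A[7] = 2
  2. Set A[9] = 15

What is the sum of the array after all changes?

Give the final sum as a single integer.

Initial sum: 169
Change 1: A[7] 17 -> 2, delta = -15, sum = 154
Change 2: A[9] 27 -> 15, delta = -12, sum = 142

Answer: 142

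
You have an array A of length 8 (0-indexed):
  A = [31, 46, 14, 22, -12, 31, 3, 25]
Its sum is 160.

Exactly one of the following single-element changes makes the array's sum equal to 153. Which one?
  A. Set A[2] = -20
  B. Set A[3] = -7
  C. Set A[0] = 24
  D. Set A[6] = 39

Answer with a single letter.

Option A: A[2] 14->-20, delta=-34, new_sum=160+(-34)=126
Option B: A[3] 22->-7, delta=-29, new_sum=160+(-29)=131
Option C: A[0] 31->24, delta=-7, new_sum=160+(-7)=153 <-- matches target
Option D: A[6] 3->39, delta=36, new_sum=160+(36)=196

Answer: C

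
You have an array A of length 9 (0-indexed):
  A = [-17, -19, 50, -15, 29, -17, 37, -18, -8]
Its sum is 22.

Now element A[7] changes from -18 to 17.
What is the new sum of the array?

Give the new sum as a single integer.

Old value at index 7: -18
New value at index 7: 17
Delta = 17 - -18 = 35
New sum = old_sum + delta = 22 + (35) = 57

Answer: 57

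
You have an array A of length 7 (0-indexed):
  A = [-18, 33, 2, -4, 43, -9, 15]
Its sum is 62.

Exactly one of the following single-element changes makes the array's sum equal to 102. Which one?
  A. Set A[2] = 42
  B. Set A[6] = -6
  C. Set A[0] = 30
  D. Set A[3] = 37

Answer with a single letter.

Option A: A[2] 2->42, delta=40, new_sum=62+(40)=102 <-- matches target
Option B: A[6] 15->-6, delta=-21, new_sum=62+(-21)=41
Option C: A[0] -18->30, delta=48, new_sum=62+(48)=110
Option D: A[3] -4->37, delta=41, new_sum=62+(41)=103

Answer: A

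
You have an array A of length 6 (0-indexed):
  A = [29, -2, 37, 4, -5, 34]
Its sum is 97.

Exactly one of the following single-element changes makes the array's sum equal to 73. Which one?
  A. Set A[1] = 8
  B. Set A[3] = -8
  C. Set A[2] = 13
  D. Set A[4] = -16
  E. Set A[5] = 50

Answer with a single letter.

Answer: C

Derivation:
Option A: A[1] -2->8, delta=10, new_sum=97+(10)=107
Option B: A[3] 4->-8, delta=-12, new_sum=97+(-12)=85
Option C: A[2] 37->13, delta=-24, new_sum=97+(-24)=73 <-- matches target
Option D: A[4] -5->-16, delta=-11, new_sum=97+(-11)=86
Option E: A[5] 34->50, delta=16, new_sum=97+(16)=113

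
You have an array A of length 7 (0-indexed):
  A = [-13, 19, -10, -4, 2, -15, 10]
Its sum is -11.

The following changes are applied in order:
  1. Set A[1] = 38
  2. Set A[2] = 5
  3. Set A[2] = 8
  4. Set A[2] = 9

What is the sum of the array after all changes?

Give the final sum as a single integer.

Answer: 27

Derivation:
Initial sum: -11
Change 1: A[1] 19 -> 38, delta = 19, sum = 8
Change 2: A[2] -10 -> 5, delta = 15, sum = 23
Change 3: A[2] 5 -> 8, delta = 3, sum = 26
Change 4: A[2] 8 -> 9, delta = 1, sum = 27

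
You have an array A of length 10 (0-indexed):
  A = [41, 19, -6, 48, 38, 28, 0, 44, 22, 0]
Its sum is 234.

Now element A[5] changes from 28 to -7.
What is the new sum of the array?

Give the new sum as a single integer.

Answer: 199

Derivation:
Old value at index 5: 28
New value at index 5: -7
Delta = -7 - 28 = -35
New sum = old_sum + delta = 234 + (-35) = 199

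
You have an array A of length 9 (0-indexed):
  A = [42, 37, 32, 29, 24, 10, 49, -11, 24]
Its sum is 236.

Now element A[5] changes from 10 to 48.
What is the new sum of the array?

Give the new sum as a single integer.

Answer: 274

Derivation:
Old value at index 5: 10
New value at index 5: 48
Delta = 48 - 10 = 38
New sum = old_sum + delta = 236 + (38) = 274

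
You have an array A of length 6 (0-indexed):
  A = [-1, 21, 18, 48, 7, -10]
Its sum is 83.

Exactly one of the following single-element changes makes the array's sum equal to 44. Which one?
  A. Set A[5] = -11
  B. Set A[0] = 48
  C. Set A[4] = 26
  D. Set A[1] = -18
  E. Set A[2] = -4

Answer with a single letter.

Answer: D

Derivation:
Option A: A[5] -10->-11, delta=-1, new_sum=83+(-1)=82
Option B: A[0] -1->48, delta=49, new_sum=83+(49)=132
Option C: A[4] 7->26, delta=19, new_sum=83+(19)=102
Option D: A[1] 21->-18, delta=-39, new_sum=83+(-39)=44 <-- matches target
Option E: A[2] 18->-4, delta=-22, new_sum=83+(-22)=61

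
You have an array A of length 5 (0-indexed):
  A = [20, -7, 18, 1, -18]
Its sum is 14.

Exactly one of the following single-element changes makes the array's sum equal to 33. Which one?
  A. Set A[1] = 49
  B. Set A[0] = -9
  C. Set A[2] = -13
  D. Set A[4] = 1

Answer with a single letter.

Option A: A[1] -7->49, delta=56, new_sum=14+(56)=70
Option B: A[0] 20->-9, delta=-29, new_sum=14+(-29)=-15
Option C: A[2] 18->-13, delta=-31, new_sum=14+(-31)=-17
Option D: A[4] -18->1, delta=19, new_sum=14+(19)=33 <-- matches target

Answer: D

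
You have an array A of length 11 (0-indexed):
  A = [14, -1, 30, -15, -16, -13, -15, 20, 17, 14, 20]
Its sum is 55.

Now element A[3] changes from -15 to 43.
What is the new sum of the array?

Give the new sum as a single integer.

Answer: 113

Derivation:
Old value at index 3: -15
New value at index 3: 43
Delta = 43 - -15 = 58
New sum = old_sum + delta = 55 + (58) = 113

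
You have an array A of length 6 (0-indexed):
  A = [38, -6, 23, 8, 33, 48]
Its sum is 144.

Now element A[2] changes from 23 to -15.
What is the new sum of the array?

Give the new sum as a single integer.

Old value at index 2: 23
New value at index 2: -15
Delta = -15 - 23 = -38
New sum = old_sum + delta = 144 + (-38) = 106

Answer: 106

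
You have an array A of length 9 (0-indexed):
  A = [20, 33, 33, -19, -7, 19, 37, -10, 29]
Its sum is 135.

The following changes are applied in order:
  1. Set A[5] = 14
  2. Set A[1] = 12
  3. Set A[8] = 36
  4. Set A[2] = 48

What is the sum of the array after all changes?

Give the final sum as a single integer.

Initial sum: 135
Change 1: A[5] 19 -> 14, delta = -5, sum = 130
Change 2: A[1] 33 -> 12, delta = -21, sum = 109
Change 3: A[8] 29 -> 36, delta = 7, sum = 116
Change 4: A[2] 33 -> 48, delta = 15, sum = 131

Answer: 131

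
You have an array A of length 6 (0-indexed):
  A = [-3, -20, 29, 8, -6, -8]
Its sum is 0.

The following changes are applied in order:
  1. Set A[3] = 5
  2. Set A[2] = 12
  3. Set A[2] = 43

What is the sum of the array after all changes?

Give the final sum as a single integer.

Initial sum: 0
Change 1: A[3] 8 -> 5, delta = -3, sum = -3
Change 2: A[2] 29 -> 12, delta = -17, sum = -20
Change 3: A[2] 12 -> 43, delta = 31, sum = 11

Answer: 11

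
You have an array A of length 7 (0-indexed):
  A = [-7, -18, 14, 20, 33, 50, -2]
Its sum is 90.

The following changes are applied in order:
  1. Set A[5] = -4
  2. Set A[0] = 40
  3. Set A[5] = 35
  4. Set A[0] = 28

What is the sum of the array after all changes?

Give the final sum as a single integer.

Initial sum: 90
Change 1: A[5] 50 -> -4, delta = -54, sum = 36
Change 2: A[0] -7 -> 40, delta = 47, sum = 83
Change 3: A[5] -4 -> 35, delta = 39, sum = 122
Change 4: A[0] 40 -> 28, delta = -12, sum = 110

Answer: 110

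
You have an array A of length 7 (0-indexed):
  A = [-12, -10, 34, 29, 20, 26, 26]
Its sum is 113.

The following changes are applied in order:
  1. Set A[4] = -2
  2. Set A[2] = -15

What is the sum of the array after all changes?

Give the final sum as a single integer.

Answer: 42

Derivation:
Initial sum: 113
Change 1: A[4] 20 -> -2, delta = -22, sum = 91
Change 2: A[2] 34 -> -15, delta = -49, sum = 42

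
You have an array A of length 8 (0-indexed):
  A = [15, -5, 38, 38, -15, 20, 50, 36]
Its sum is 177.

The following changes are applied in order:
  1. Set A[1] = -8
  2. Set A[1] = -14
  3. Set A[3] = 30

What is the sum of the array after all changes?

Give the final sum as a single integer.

Initial sum: 177
Change 1: A[1] -5 -> -8, delta = -3, sum = 174
Change 2: A[1] -8 -> -14, delta = -6, sum = 168
Change 3: A[3] 38 -> 30, delta = -8, sum = 160

Answer: 160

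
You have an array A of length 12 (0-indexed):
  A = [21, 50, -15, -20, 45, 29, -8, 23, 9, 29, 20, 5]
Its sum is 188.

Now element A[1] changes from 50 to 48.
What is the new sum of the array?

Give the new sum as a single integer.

Answer: 186

Derivation:
Old value at index 1: 50
New value at index 1: 48
Delta = 48 - 50 = -2
New sum = old_sum + delta = 188 + (-2) = 186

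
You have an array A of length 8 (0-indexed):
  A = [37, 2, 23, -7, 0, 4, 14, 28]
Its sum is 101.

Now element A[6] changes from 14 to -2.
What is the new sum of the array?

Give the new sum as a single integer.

Answer: 85

Derivation:
Old value at index 6: 14
New value at index 6: -2
Delta = -2 - 14 = -16
New sum = old_sum + delta = 101 + (-16) = 85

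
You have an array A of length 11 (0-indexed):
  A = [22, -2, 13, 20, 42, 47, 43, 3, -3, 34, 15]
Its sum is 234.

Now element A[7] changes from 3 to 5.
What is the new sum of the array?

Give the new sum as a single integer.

Answer: 236

Derivation:
Old value at index 7: 3
New value at index 7: 5
Delta = 5 - 3 = 2
New sum = old_sum + delta = 234 + (2) = 236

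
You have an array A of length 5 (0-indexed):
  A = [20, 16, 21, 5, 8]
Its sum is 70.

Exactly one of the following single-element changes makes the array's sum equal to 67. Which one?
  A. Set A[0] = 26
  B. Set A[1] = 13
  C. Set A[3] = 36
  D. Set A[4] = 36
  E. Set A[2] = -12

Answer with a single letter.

Answer: B

Derivation:
Option A: A[0] 20->26, delta=6, new_sum=70+(6)=76
Option B: A[1] 16->13, delta=-3, new_sum=70+(-3)=67 <-- matches target
Option C: A[3] 5->36, delta=31, new_sum=70+(31)=101
Option D: A[4] 8->36, delta=28, new_sum=70+(28)=98
Option E: A[2] 21->-12, delta=-33, new_sum=70+(-33)=37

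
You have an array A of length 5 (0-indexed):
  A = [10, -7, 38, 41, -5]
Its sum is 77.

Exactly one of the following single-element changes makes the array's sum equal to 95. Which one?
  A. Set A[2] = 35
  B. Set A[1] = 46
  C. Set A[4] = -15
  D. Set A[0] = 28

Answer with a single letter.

Answer: D

Derivation:
Option A: A[2] 38->35, delta=-3, new_sum=77+(-3)=74
Option B: A[1] -7->46, delta=53, new_sum=77+(53)=130
Option C: A[4] -5->-15, delta=-10, new_sum=77+(-10)=67
Option D: A[0] 10->28, delta=18, new_sum=77+(18)=95 <-- matches target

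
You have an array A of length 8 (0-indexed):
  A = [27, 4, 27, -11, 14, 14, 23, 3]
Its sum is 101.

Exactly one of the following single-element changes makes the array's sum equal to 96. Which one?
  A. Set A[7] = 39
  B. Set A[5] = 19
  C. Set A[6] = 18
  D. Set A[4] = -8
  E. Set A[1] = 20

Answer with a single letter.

Answer: C

Derivation:
Option A: A[7] 3->39, delta=36, new_sum=101+(36)=137
Option B: A[5] 14->19, delta=5, new_sum=101+(5)=106
Option C: A[6] 23->18, delta=-5, new_sum=101+(-5)=96 <-- matches target
Option D: A[4] 14->-8, delta=-22, new_sum=101+(-22)=79
Option E: A[1] 4->20, delta=16, new_sum=101+(16)=117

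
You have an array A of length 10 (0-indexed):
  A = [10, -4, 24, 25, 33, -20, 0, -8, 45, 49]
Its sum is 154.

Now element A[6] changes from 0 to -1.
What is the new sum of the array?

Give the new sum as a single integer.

Old value at index 6: 0
New value at index 6: -1
Delta = -1 - 0 = -1
New sum = old_sum + delta = 154 + (-1) = 153

Answer: 153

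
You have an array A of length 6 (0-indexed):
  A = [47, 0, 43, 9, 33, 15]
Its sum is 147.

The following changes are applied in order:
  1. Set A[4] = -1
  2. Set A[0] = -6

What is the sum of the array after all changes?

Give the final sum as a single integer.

Answer: 60

Derivation:
Initial sum: 147
Change 1: A[4] 33 -> -1, delta = -34, sum = 113
Change 2: A[0] 47 -> -6, delta = -53, sum = 60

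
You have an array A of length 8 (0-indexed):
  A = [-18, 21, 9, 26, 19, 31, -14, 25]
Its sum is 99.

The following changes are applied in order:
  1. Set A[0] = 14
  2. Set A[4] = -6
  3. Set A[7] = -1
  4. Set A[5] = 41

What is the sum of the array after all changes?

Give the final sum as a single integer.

Answer: 90

Derivation:
Initial sum: 99
Change 1: A[0] -18 -> 14, delta = 32, sum = 131
Change 2: A[4] 19 -> -6, delta = -25, sum = 106
Change 3: A[7] 25 -> -1, delta = -26, sum = 80
Change 4: A[5] 31 -> 41, delta = 10, sum = 90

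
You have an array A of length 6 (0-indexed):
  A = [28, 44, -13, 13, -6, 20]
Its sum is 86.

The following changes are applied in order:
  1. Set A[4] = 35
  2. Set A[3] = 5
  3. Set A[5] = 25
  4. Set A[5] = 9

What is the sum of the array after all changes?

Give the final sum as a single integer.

Answer: 108

Derivation:
Initial sum: 86
Change 1: A[4] -6 -> 35, delta = 41, sum = 127
Change 2: A[3] 13 -> 5, delta = -8, sum = 119
Change 3: A[5] 20 -> 25, delta = 5, sum = 124
Change 4: A[5] 25 -> 9, delta = -16, sum = 108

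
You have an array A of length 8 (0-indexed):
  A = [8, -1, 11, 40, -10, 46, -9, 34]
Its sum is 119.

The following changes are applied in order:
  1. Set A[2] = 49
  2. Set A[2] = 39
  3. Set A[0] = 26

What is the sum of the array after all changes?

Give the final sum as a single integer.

Answer: 165

Derivation:
Initial sum: 119
Change 1: A[2] 11 -> 49, delta = 38, sum = 157
Change 2: A[2] 49 -> 39, delta = -10, sum = 147
Change 3: A[0] 8 -> 26, delta = 18, sum = 165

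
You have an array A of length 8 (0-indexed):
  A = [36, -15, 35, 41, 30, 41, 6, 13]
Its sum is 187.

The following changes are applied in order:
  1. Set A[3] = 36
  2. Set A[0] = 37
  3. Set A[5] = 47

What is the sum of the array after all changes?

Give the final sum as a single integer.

Answer: 189

Derivation:
Initial sum: 187
Change 1: A[3] 41 -> 36, delta = -5, sum = 182
Change 2: A[0] 36 -> 37, delta = 1, sum = 183
Change 3: A[5] 41 -> 47, delta = 6, sum = 189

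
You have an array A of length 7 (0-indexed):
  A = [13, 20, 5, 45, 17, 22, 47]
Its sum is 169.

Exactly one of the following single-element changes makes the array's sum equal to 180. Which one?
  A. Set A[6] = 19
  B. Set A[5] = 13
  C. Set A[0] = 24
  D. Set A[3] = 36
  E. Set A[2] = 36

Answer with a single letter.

Option A: A[6] 47->19, delta=-28, new_sum=169+(-28)=141
Option B: A[5] 22->13, delta=-9, new_sum=169+(-9)=160
Option C: A[0] 13->24, delta=11, new_sum=169+(11)=180 <-- matches target
Option D: A[3] 45->36, delta=-9, new_sum=169+(-9)=160
Option E: A[2] 5->36, delta=31, new_sum=169+(31)=200

Answer: C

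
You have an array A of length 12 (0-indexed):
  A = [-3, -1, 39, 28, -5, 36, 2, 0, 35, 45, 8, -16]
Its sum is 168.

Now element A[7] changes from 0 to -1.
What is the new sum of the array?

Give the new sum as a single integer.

Answer: 167

Derivation:
Old value at index 7: 0
New value at index 7: -1
Delta = -1 - 0 = -1
New sum = old_sum + delta = 168 + (-1) = 167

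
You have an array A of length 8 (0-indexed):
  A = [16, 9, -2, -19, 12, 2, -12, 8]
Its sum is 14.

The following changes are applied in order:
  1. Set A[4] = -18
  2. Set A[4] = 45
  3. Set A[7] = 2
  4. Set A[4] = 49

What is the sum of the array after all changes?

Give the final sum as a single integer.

Initial sum: 14
Change 1: A[4] 12 -> -18, delta = -30, sum = -16
Change 2: A[4] -18 -> 45, delta = 63, sum = 47
Change 3: A[7] 8 -> 2, delta = -6, sum = 41
Change 4: A[4] 45 -> 49, delta = 4, sum = 45

Answer: 45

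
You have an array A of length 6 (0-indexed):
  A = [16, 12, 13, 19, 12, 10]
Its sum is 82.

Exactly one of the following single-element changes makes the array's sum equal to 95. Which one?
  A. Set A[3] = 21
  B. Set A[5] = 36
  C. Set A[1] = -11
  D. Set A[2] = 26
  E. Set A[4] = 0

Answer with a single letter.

Answer: D

Derivation:
Option A: A[3] 19->21, delta=2, new_sum=82+(2)=84
Option B: A[5] 10->36, delta=26, new_sum=82+(26)=108
Option C: A[1] 12->-11, delta=-23, new_sum=82+(-23)=59
Option D: A[2] 13->26, delta=13, new_sum=82+(13)=95 <-- matches target
Option E: A[4] 12->0, delta=-12, new_sum=82+(-12)=70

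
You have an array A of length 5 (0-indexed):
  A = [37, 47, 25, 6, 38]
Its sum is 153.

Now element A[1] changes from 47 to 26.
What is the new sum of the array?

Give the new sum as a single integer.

Answer: 132

Derivation:
Old value at index 1: 47
New value at index 1: 26
Delta = 26 - 47 = -21
New sum = old_sum + delta = 153 + (-21) = 132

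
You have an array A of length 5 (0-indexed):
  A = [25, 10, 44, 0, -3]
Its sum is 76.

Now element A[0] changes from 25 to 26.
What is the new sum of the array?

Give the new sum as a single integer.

Old value at index 0: 25
New value at index 0: 26
Delta = 26 - 25 = 1
New sum = old_sum + delta = 76 + (1) = 77

Answer: 77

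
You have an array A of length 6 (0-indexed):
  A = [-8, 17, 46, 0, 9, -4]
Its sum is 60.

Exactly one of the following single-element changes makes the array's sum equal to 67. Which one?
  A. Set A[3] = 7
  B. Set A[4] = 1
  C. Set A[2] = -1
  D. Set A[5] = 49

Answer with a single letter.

Answer: A

Derivation:
Option A: A[3] 0->7, delta=7, new_sum=60+(7)=67 <-- matches target
Option B: A[4] 9->1, delta=-8, new_sum=60+(-8)=52
Option C: A[2] 46->-1, delta=-47, new_sum=60+(-47)=13
Option D: A[5] -4->49, delta=53, new_sum=60+(53)=113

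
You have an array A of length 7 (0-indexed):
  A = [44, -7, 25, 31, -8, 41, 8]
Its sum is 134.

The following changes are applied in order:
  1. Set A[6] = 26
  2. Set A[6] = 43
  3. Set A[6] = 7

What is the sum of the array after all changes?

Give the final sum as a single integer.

Initial sum: 134
Change 1: A[6] 8 -> 26, delta = 18, sum = 152
Change 2: A[6] 26 -> 43, delta = 17, sum = 169
Change 3: A[6] 43 -> 7, delta = -36, sum = 133

Answer: 133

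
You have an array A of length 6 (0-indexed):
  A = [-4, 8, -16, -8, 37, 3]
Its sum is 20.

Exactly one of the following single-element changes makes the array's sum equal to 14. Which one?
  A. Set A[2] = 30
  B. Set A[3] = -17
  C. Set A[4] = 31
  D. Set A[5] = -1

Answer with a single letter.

Option A: A[2] -16->30, delta=46, new_sum=20+(46)=66
Option B: A[3] -8->-17, delta=-9, new_sum=20+(-9)=11
Option C: A[4] 37->31, delta=-6, new_sum=20+(-6)=14 <-- matches target
Option D: A[5] 3->-1, delta=-4, new_sum=20+(-4)=16

Answer: C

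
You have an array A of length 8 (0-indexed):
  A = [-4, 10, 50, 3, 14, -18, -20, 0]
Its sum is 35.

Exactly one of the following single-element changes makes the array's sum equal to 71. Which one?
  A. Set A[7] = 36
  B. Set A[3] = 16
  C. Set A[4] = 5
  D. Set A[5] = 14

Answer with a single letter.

Option A: A[7] 0->36, delta=36, new_sum=35+(36)=71 <-- matches target
Option B: A[3] 3->16, delta=13, new_sum=35+(13)=48
Option C: A[4] 14->5, delta=-9, new_sum=35+(-9)=26
Option D: A[5] -18->14, delta=32, new_sum=35+(32)=67

Answer: A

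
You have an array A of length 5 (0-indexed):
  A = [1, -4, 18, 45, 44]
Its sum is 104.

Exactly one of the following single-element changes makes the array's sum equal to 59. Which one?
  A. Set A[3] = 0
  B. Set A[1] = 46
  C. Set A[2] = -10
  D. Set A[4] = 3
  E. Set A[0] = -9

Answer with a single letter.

Option A: A[3] 45->0, delta=-45, new_sum=104+(-45)=59 <-- matches target
Option B: A[1] -4->46, delta=50, new_sum=104+(50)=154
Option C: A[2] 18->-10, delta=-28, new_sum=104+(-28)=76
Option D: A[4] 44->3, delta=-41, new_sum=104+(-41)=63
Option E: A[0] 1->-9, delta=-10, new_sum=104+(-10)=94

Answer: A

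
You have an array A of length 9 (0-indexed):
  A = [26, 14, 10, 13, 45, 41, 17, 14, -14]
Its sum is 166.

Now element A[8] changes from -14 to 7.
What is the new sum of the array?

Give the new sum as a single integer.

Answer: 187

Derivation:
Old value at index 8: -14
New value at index 8: 7
Delta = 7 - -14 = 21
New sum = old_sum + delta = 166 + (21) = 187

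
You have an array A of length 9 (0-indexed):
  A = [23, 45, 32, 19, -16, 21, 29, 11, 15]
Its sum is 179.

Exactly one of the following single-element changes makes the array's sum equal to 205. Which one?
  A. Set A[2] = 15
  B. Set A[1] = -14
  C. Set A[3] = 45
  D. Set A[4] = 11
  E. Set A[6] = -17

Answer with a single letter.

Option A: A[2] 32->15, delta=-17, new_sum=179+(-17)=162
Option B: A[1] 45->-14, delta=-59, new_sum=179+(-59)=120
Option C: A[3] 19->45, delta=26, new_sum=179+(26)=205 <-- matches target
Option D: A[4] -16->11, delta=27, new_sum=179+(27)=206
Option E: A[6] 29->-17, delta=-46, new_sum=179+(-46)=133

Answer: C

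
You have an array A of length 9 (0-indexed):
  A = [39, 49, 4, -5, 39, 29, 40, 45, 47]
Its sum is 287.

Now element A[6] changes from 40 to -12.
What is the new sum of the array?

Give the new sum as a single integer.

Old value at index 6: 40
New value at index 6: -12
Delta = -12 - 40 = -52
New sum = old_sum + delta = 287 + (-52) = 235

Answer: 235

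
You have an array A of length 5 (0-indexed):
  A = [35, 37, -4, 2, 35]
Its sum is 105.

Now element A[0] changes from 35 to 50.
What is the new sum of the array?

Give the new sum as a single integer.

Answer: 120

Derivation:
Old value at index 0: 35
New value at index 0: 50
Delta = 50 - 35 = 15
New sum = old_sum + delta = 105 + (15) = 120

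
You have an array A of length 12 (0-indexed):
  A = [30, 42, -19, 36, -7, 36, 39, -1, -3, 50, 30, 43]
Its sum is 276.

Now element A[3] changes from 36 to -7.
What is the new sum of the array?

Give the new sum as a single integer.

Old value at index 3: 36
New value at index 3: -7
Delta = -7 - 36 = -43
New sum = old_sum + delta = 276 + (-43) = 233

Answer: 233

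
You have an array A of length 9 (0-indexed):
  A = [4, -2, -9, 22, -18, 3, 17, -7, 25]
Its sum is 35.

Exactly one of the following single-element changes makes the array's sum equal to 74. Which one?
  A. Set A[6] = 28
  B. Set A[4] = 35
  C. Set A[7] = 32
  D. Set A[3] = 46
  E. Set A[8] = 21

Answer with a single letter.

Answer: C

Derivation:
Option A: A[6] 17->28, delta=11, new_sum=35+(11)=46
Option B: A[4] -18->35, delta=53, new_sum=35+(53)=88
Option C: A[7] -7->32, delta=39, new_sum=35+(39)=74 <-- matches target
Option D: A[3] 22->46, delta=24, new_sum=35+(24)=59
Option E: A[8] 25->21, delta=-4, new_sum=35+(-4)=31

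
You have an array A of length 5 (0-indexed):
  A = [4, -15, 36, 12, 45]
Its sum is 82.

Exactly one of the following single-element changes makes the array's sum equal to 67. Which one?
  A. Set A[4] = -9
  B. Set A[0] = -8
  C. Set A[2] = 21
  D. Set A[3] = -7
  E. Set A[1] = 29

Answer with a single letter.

Answer: C

Derivation:
Option A: A[4] 45->-9, delta=-54, new_sum=82+(-54)=28
Option B: A[0] 4->-8, delta=-12, new_sum=82+(-12)=70
Option C: A[2] 36->21, delta=-15, new_sum=82+(-15)=67 <-- matches target
Option D: A[3] 12->-7, delta=-19, new_sum=82+(-19)=63
Option E: A[1] -15->29, delta=44, new_sum=82+(44)=126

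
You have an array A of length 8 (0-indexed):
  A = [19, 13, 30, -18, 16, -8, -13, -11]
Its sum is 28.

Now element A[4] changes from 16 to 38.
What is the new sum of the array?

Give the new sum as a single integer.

Old value at index 4: 16
New value at index 4: 38
Delta = 38 - 16 = 22
New sum = old_sum + delta = 28 + (22) = 50

Answer: 50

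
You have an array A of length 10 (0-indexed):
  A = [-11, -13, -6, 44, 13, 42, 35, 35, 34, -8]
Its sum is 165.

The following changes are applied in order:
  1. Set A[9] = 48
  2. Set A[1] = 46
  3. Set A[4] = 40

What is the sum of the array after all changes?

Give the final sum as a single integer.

Answer: 307

Derivation:
Initial sum: 165
Change 1: A[9] -8 -> 48, delta = 56, sum = 221
Change 2: A[1] -13 -> 46, delta = 59, sum = 280
Change 3: A[4] 13 -> 40, delta = 27, sum = 307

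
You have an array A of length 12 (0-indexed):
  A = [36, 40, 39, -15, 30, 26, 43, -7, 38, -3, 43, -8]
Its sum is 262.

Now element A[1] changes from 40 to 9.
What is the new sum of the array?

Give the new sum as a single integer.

Old value at index 1: 40
New value at index 1: 9
Delta = 9 - 40 = -31
New sum = old_sum + delta = 262 + (-31) = 231

Answer: 231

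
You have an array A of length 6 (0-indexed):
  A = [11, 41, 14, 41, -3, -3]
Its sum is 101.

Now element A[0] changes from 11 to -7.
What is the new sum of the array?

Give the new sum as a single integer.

Answer: 83

Derivation:
Old value at index 0: 11
New value at index 0: -7
Delta = -7 - 11 = -18
New sum = old_sum + delta = 101 + (-18) = 83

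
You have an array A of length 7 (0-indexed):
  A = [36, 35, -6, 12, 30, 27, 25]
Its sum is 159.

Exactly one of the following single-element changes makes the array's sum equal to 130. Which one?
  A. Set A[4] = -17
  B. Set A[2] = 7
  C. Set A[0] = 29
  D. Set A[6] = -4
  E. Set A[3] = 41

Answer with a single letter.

Answer: D

Derivation:
Option A: A[4] 30->-17, delta=-47, new_sum=159+(-47)=112
Option B: A[2] -6->7, delta=13, new_sum=159+(13)=172
Option C: A[0] 36->29, delta=-7, new_sum=159+(-7)=152
Option D: A[6] 25->-4, delta=-29, new_sum=159+(-29)=130 <-- matches target
Option E: A[3] 12->41, delta=29, new_sum=159+(29)=188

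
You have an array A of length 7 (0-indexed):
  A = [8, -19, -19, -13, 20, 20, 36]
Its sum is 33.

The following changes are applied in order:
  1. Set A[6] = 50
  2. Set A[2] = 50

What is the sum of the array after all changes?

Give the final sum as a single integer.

Answer: 116

Derivation:
Initial sum: 33
Change 1: A[6] 36 -> 50, delta = 14, sum = 47
Change 2: A[2] -19 -> 50, delta = 69, sum = 116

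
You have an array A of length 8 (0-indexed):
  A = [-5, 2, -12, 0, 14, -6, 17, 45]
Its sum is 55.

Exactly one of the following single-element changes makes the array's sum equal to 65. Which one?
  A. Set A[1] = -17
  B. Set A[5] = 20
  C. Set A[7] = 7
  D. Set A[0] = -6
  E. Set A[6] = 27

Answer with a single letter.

Option A: A[1] 2->-17, delta=-19, new_sum=55+(-19)=36
Option B: A[5] -6->20, delta=26, new_sum=55+(26)=81
Option C: A[7] 45->7, delta=-38, new_sum=55+(-38)=17
Option D: A[0] -5->-6, delta=-1, new_sum=55+(-1)=54
Option E: A[6] 17->27, delta=10, new_sum=55+(10)=65 <-- matches target

Answer: E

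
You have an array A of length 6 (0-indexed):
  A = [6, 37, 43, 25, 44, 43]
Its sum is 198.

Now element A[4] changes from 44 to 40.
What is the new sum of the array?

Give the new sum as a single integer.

Answer: 194

Derivation:
Old value at index 4: 44
New value at index 4: 40
Delta = 40 - 44 = -4
New sum = old_sum + delta = 198 + (-4) = 194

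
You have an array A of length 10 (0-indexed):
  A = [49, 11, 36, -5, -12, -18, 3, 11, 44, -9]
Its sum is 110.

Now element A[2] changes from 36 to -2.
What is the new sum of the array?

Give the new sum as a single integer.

Answer: 72

Derivation:
Old value at index 2: 36
New value at index 2: -2
Delta = -2 - 36 = -38
New sum = old_sum + delta = 110 + (-38) = 72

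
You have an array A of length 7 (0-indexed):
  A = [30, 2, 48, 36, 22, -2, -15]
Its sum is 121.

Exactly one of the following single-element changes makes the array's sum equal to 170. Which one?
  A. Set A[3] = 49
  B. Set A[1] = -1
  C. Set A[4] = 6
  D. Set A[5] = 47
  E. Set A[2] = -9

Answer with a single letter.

Option A: A[3] 36->49, delta=13, new_sum=121+(13)=134
Option B: A[1] 2->-1, delta=-3, new_sum=121+(-3)=118
Option C: A[4] 22->6, delta=-16, new_sum=121+(-16)=105
Option D: A[5] -2->47, delta=49, new_sum=121+(49)=170 <-- matches target
Option E: A[2] 48->-9, delta=-57, new_sum=121+(-57)=64

Answer: D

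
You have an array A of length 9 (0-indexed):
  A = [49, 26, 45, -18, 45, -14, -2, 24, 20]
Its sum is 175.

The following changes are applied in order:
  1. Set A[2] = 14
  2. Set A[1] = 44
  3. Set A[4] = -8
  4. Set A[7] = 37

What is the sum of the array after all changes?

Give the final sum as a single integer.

Answer: 122

Derivation:
Initial sum: 175
Change 1: A[2] 45 -> 14, delta = -31, sum = 144
Change 2: A[1] 26 -> 44, delta = 18, sum = 162
Change 3: A[4] 45 -> -8, delta = -53, sum = 109
Change 4: A[7] 24 -> 37, delta = 13, sum = 122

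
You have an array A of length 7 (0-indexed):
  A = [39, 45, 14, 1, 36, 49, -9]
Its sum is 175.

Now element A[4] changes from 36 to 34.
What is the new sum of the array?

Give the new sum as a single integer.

Answer: 173

Derivation:
Old value at index 4: 36
New value at index 4: 34
Delta = 34 - 36 = -2
New sum = old_sum + delta = 175 + (-2) = 173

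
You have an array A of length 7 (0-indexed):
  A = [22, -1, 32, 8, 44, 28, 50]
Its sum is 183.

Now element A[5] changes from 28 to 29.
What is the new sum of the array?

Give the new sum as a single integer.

Answer: 184

Derivation:
Old value at index 5: 28
New value at index 5: 29
Delta = 29 - 28 = 1
New sum = old_sum + delta = 183 + (1) = 184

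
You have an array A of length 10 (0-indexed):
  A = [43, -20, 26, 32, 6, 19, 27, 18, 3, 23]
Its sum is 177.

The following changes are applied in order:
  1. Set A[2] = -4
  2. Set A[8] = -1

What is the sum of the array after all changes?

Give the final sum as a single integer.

Initial sum: 177
Change 1: A[2] 26 -> -4, delta = -30, sum = 147
Change 2: A[8] 3 -> -1, delta = -4, sum = 143

Answer: 143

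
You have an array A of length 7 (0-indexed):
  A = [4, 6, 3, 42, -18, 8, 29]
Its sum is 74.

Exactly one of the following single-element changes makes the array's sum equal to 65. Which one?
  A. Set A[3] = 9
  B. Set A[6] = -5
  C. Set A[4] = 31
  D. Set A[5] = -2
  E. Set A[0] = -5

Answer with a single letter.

Option A: A[3] 42->9, delta=-33, new_sum=74+(-33)=41
Option B: A[6] 29->-5, delta=-34, new_sum=74+(-34)=40
Option C: A[4] -18->31, delta=49, new_sum=74+(49)=123
Option D: A[5] 8->-2, delta=-10, new_sum=74+(-10)=64
Option E: A[0] 4->-5, delta=-9, new_sum=74+(-9)=65 <-- matches target

Answer: E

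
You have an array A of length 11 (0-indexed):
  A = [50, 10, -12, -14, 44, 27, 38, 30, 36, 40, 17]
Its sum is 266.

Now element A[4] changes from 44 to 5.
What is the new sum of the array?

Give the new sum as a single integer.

Answer: 227

Derivation:
Old value at index 4: 44
New value at index 4: 5
Delta = 5 - 44 = -39
New sum = old_sum + delta = 266 + (-39) = 227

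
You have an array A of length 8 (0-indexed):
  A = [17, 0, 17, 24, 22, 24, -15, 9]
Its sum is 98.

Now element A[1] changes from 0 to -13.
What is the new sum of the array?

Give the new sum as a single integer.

Answer: 85

Derivation:
Old value at index 1: 0
New value at index 1: -13
Delta = -13 - 0 = -13
New sum = old_sum + delta = 98 + (-13) = 85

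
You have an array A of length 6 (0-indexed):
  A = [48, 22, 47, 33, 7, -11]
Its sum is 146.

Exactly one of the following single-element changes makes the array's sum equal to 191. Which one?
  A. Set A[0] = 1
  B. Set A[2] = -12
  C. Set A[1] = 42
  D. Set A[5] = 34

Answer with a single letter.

Answer: D

Derivation:
Option A: A[0] 48->1, delta=-47, new_sum=146+(-47)=99
Option B: A[2] 47->-12, delta=-59, new_sum=146+(-59)=87
Option C: A[1] 22->42, delta=20, new_sum=146+(20)=166
Option D: A[5] -11->34, delta=45, new_sum=146+(45)=191 <-- matches target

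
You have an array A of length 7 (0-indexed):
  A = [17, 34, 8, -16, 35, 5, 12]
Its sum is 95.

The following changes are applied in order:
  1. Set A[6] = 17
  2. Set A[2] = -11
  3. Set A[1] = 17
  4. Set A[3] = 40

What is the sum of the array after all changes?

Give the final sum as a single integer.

Answer: 120

Derivation:
Initial sum: 95
Change 1: A[6] 12 -> 17, delta = 5, sum = 100
Change 2: A[2] 8 -> -11, delta = -19, sum = 81
Change 3: A[1] 34 -> 17, delta = -17, sum = 64
Change 4: A[3] -16 -> 40, delta = 56, sum = 120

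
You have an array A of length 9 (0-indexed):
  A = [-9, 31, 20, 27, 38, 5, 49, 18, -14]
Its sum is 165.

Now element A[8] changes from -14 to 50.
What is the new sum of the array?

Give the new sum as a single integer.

Answer: 229

Derivation:
Old value at index 8: -14
New value at index 8: 50
Delta = 50 - -14 = 64
New sum = old_sum + delta = 165 + (64) = 229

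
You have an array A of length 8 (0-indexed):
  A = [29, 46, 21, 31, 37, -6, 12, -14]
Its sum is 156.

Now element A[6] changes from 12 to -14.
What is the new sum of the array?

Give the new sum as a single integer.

Answer: 130

Derivation:
Old value at index 6: 12
New value at index 6: -14
Delta = -14 - 12 = -26
New sum = old_sum + delta = 156 + (-26) = 130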